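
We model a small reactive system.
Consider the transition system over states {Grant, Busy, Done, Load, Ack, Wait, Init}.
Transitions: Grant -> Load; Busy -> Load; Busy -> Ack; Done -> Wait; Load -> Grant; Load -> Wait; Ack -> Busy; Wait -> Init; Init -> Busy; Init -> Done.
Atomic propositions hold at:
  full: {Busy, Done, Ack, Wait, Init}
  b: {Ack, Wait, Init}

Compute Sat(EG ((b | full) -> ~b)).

Sat(b | full) = {Busy, Done, Ack, Wait, Init}
Sat(~b) = {Grant, Busy, Done, Load}
Sat((b | full) -> ~b) = {Grant, Busy, Done, Load}
EG ((b | full) -> ~b): greatest fixpoint, start Z0 = {Grant, Busy, Done, Load}, keep only states in Sat with some successor in Z. Z1 = {Grant, Busy, Load}; fixed.
Sat(EG ((b | full) -> ~b)) = {Grant, Busy, Load}

{Grant, Busy, Load}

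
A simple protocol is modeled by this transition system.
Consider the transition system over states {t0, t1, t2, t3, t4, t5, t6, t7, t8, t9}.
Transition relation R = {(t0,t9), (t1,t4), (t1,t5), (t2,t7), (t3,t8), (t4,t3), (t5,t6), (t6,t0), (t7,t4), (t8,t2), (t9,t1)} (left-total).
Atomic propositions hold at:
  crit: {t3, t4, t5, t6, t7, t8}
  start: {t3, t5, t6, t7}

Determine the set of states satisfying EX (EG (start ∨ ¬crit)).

Sat(¬crit) = {t0, t1, t2, t9}
Sat(start ∨ ¬crit) = {t0, t1, t2, t3, t5, t6, t7, t9}
EG (start ∨ ¬crit): greatest fixpoint, start Z0 = {t0, t1, t2, t3, t5, t6, t7, t9}, keep only states in Sat with some successor in Z. Z1 = {t0, t1, t2, t5, t6, t9}; Z2 = {t0, t1, t5, t6, t9}; fixed.
Sat(EG (start ∨ ¬crit)) = {t0, t1, t5, t6, t9}
Sat(EX (EG (start ∨ ¬crit))) = {s : some successor in {t0, t1, t5, t6, t9}} = {t0, t1, t5, t6, t9}

{t0, t1, t5, t6, t9}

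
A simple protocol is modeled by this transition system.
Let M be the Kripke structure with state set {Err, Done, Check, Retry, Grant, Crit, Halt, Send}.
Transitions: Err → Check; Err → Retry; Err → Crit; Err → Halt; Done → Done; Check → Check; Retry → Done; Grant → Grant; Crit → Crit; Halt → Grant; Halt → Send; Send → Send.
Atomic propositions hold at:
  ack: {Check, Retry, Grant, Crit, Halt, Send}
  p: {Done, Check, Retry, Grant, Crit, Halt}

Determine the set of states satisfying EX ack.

Sat(EX ack) = {s : some successor in {Check, Retry, Grant, Crit, Halt, Send}} = {Err, Check, Grant, Crit, Halt, Send}

{Err, Check, Grant, Crit, Halt, Send}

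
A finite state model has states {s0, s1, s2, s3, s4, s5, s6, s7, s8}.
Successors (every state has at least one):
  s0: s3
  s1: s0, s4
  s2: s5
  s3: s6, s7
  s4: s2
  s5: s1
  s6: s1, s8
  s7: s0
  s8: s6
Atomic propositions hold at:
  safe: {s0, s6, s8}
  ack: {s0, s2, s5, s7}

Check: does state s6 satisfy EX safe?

Yes

Sat(EX safe) = {s : some successor in {s0, s6, s8}} = {s1, s3, s6, s7, s8}
s6 ∈ Sat(EX safe) = {s1, s3, s6, s7, s8}, so the formula holds at s6.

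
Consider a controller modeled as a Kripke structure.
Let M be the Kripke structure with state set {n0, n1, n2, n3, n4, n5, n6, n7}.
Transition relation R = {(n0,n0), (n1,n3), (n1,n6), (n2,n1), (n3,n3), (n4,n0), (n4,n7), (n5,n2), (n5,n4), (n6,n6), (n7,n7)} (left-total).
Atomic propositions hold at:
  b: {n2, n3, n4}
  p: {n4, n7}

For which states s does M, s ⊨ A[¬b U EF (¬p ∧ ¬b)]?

{n0, n1, n2, n4, n5, n6}

Sat(¬b) = {n0, n1, n5, n6, n7}
Sat(¬p) = {n0, n1, n2, n3, n5, n6}
Sat(¬p ∧ ¬b) = {n0, n1, n5, n6}
EF (¬p ∧ ¬b): least fixpoint, start Z0 = {n0, n1, n5, n6}, add states with some successor in Z. Z1 = {n0, n1, n2, n4, n5, n6}; fixed.
Sat(EF (¬p ∧ ¬b)) = {n0, n1, n2, n4, n5, n6}
A[¬b U EF (¬p ∧ ¬b)]: least fixpoint, start Z0 = Sat(EF (¬p ∧ ¬b)) = {n0, n1, n2, n4, n5, n6}, add states in Sat(¬b) with every successor in Z. Already a fixed point.
Sat(A[¬b U EF (¬p ∧ ¬b)]) = {n0, n1, n2, n4, n5, n6}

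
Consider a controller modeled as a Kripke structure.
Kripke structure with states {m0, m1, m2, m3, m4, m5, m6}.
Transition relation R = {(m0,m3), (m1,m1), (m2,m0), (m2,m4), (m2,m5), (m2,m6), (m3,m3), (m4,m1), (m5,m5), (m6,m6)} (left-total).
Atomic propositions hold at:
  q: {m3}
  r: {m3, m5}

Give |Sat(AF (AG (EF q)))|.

EF q: least fixpoint, start Z0 = {m3}, add states with some successor in Z. Z1 = {m0, m3}; Z2 = {m0, m2, m3}; fixed.
Sat(EF q) = {m0, m2, m3}
AG (EF q): greatest fixpoint, start Z0 = {m0, m2, m3}, keep only states in Sat with every successor in Z. Z1 = {m0, m3}; fixed.
Sat(AG (EF q)) = {m0, m3}
AF (AG (EF q)): least fixpoint, start Z0 = {m0, m3}, add states with every successor in Z. Already a fixed point.
Sat(AF (AG (EF q))) = {m0, m3}
|Sat(AF (AG (EF q)))| = |{m0, m3}| = 2.

2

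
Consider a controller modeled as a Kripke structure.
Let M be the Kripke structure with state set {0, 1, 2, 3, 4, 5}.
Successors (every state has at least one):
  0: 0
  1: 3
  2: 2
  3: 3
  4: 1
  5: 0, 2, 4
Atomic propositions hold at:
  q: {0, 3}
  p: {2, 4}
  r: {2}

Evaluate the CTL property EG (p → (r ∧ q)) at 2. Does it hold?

Sat(r ∧ q) = ∅
Sat(p → (r ∧ q)) = {0, 1, 3, 5}
EG (p → (r ∧ q)): greatest fixpoint, start Z0 = {0, 1, 3, 5}, keep only states in Sat with some successor in Z. Already a fixed point.
Sat(EG (p → (r ∧ q))) = {0, 1, 3, 5}
2 ∉ Sat(EG (p → (r ∧ q))) = {0, 1, 3, 5}, so the formula does not hold at 2.

No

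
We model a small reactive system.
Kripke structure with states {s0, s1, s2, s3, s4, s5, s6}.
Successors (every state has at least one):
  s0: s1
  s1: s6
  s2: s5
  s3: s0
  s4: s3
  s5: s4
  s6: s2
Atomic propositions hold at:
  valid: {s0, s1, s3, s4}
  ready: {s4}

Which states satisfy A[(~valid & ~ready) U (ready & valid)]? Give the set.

Sat(~valid) = {s2, s5, s6}
Sat(~ready) = {s0, s1, s2, s3, s5, s6}
Sat(~valid & ~ready) = {s2, s5, s6}
Sat(ready & valid) = {s4}
A[(~valid & ~ready) U (ready & valid)]: least fixpoint, start Z0 = Sat((ready & valid)) = {s4}, add states in Sat(~valid & ~ready) with every successor in Z. Z1 = {s4, s5}; Z2 = {s2, s4, s5}; Z3 = {s2, s4, s5, s6}; fixed.
Sat(A[(~valid & ~ready) U (ready & valid)]) = {s2, s4, s5, s6}

{s2, s4, s5, s6}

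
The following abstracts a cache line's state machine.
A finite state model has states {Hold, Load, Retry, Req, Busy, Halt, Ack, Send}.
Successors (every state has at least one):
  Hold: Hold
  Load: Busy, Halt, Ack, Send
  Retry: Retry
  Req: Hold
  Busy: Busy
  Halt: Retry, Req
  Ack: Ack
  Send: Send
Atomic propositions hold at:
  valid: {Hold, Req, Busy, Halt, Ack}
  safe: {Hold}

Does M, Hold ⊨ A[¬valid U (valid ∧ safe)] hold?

Yes

Sat(¬valid) = {Load, Retry, Send}
Sat(valid ∧ safe) = {Hold}
A[¬valid U (valid ∧ safe)]: least fixpoint, start Z0 = Sat((valid ∧ safe)) = {Hold}, add states in Sat(¬valid) with every successor in Z. Already a fixed point.
Sat(A[¬valid U (valid ∧ safe)]) = {Hold}
Hold ∈ Sat(A[¬valid U (valid ∧ safe)]) = {Hold}, so the formula holds at Hold.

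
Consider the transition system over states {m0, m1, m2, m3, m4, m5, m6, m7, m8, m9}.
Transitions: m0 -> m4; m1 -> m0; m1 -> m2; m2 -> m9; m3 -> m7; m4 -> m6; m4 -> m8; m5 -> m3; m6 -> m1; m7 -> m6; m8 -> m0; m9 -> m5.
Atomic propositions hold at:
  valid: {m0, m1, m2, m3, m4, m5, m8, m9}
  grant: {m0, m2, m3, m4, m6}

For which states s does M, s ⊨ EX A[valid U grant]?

{m0, m1, m2, m4, m5, m6, m7, m8, m9}

A[valid U grant]: least fixpoint, start Z0 = Sat(grant) = {m0, m2, m3, m4, m6}, add states in Sat(valid) with every successor in Z. Z1 = {m0, m1, m2, m3, m4, m5, m6, m8}; Z2 = {m0, m1, m2, m3, m4, m5, m6, m8, m9}; fixed.
Sat(A[valid U grant]) = {m0, m1, m2, m3, m4, m5, m6, m8, m9}
Sat(EX A[valid U grant]) = {s : some successor in {m0, m1, m2, m3, m4, m5, m6, m8, m9}} = {m0, m1, m2, m4, m5, m6, m7, m8, m9}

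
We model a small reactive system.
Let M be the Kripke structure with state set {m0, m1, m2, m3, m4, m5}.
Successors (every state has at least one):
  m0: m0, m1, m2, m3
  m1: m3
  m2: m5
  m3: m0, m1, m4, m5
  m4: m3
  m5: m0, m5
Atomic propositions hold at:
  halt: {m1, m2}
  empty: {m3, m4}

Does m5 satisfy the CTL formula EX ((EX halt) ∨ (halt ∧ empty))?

Yes

Sat(EX halt) = {s : some successor in {m1, m2}} = {m0, m3}
Sat(halt ∧ empty) = ∅
Sat((EX halt) ∨ (halt ∧ empty)) = {m0, m3}
Sat(EX ((EX halt) ∨ (halt ∧ empty))) = {s : some successor in {m0, m3}} = {m0, m1, m3, m4, m5}
m5 ∈ Sat(EX ((EX halt) ∨ (halt ∧ empty))) = {m0, m1, m3, m4, m5}, so the formula holds at m5.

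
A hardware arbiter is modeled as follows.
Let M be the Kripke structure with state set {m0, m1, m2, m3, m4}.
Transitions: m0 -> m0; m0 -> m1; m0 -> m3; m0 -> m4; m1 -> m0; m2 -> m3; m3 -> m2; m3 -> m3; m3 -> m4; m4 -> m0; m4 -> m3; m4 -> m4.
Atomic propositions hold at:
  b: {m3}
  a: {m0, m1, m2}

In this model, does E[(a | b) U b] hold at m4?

No

Sat(a | b) = {m0, m1, m2, m3}
E[(a | b) U b]: least fixpoint, start Z0 = Sat(b) = {m3}, add states in Sat(a | b) with some successor in Z. Z1 = {m0, m2, m3}; Z2 = {m0, m1, m2, m3}; fixed.
Sat(E[(a | b) U b]) = {m0, m1, m2, m3}
m4 ∉ Sat(E[(a | b) U b]) = {m0, m1, m2, m3}, so the formula does not hold at m4.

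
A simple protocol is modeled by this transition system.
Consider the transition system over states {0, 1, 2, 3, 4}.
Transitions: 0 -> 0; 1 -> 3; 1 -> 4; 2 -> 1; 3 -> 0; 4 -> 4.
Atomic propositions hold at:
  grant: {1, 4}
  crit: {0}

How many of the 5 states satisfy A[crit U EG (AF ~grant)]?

Sat(~grant) = {0, 2, 3}
AF ~grant: least fixpoint, start Z0 = {0, 2, 3}, add states with every successor in Z. Already a fixed point.
Sat(AF ~grant) = {0, 2, 3}
EG (AF ~grant): greatest fixpoint, start Z0 = {0, 2, 3}, keep only states in Sat with some successor in Z. Z1 = {0, 3}; fixed.
Sat(EG (AF ~grant)) = {0, 3}
A[crit U EG (AF ~grant)]: least fixpoint, start Z0 = Sat(EG (AF ~grant)) = {0, 3}, add states in Sat(crit) with every successor in Z. Already a fixed point.
Sat(A[crit U EG (AF ~grant)]) = {0, 3}
|Sat(A[crit U EG (AF ~grant)])| = |{0, 3}| = 2.

2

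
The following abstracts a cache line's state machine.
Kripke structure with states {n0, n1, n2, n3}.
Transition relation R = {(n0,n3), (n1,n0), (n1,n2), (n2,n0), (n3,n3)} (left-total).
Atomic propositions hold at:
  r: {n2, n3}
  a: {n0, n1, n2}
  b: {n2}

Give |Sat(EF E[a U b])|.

E[a U b]: least fixpoint, start Z0 = Sat(b) = {n2}, add states in Sat(a) with some successor in Z. Z1 = {n1, n2}; fixed.
Sat(E[a U b]) = {n1, n2}
EF E[a U b]: least fixpoint, start Z0 = {n1, n2}, add states with some successor in Z. Already a fixed point.
Sat(EF E[a U b]) = {n1, n2}
|Sat(EF E[a U b])| = |{n1, n2}| = 2.

2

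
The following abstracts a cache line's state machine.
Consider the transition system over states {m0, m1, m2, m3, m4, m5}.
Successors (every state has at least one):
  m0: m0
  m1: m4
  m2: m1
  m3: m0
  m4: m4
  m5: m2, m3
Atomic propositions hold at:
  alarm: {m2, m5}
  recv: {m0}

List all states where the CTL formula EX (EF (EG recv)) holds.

EG recv: greatest fixpoint, start Z0 = {m0}, keep only states in Sat with some successor in Z. Already a fixed point.
Sat(EG recv) = {m0}
EF (EG recv): least fixpoint, start Z0 = {m0}, add states with some successor in Z. Z1 = {m0, m3}; Z2 = {m0, m3, m5}; fixed.
Sat(EF (EG recv)) = {m0, m3, m5}
Sat(EX (EF (EG recv))) = {s : some successor in {m0, m3, m5}} = {m0, m3, m5}

{m0, m3, m5}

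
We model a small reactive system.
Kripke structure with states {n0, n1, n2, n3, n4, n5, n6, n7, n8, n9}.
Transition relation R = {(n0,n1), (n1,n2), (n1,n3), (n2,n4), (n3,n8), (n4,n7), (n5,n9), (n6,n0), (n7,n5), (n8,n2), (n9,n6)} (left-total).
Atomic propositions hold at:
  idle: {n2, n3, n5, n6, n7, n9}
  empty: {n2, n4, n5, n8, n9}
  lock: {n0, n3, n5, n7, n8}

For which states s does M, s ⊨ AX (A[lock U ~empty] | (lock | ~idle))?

{n0, n2, n3, n4, n6, n7, n9}

Sat(~empty) = {n0, n1, n3, n6, n7}
A[lock U ~empty]: least fixpoint, start Z0 = Sat(~empty) = {n0, n1, n3, n6, n7}, add states in Sat(lock) with every successor in Z. Already a fixed point.
Sat(A[lock U ~empty]) = {n0, n1, n3, n6, n7}
Sat(~idle) = {n0, n1, n4, n8}
Sat(lock | ~idle) = {n0, n1, n3, n4, n5, n7, n8}
Sat(A[lock U ~empty] | (lock | ~idle)) = {n0, n1, n3, n4, n5, n6, n7, n8}
Sat(AX (A[lock U ~empty] | (lock | ~idle))) = {s : every successor in {n0, n1, n3, n4, n5, n6, n7, n8}} = {n0, n2, n3, n4, n6, n7, n9}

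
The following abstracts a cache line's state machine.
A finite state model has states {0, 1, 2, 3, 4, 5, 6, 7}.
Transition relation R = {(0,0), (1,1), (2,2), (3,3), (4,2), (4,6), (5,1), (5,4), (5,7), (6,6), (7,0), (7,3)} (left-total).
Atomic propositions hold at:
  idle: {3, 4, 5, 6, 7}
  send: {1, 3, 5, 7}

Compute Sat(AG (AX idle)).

Sat(AX idle) = {s : every successor in {3, 4, 5, 6, 7}} = {3, 6}
AG (AX idle): greatest fixpoint, start Z0 = {3, 6}, keep only states in Sat with every successor in Z. Already a fixed point.
Sat(AG (AX idle)) = {3, 6}

{3, 6}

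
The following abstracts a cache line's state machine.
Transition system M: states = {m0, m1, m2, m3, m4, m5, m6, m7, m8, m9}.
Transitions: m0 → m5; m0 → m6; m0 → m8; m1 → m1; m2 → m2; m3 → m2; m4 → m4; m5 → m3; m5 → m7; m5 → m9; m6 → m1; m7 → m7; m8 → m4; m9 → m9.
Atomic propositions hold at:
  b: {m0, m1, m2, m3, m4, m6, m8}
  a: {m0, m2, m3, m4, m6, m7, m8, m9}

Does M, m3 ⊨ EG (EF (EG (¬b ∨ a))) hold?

Sat(¬b) = {m5, m7, m9}
Sat(¬b ∨ a) = {m0, m2, m3, m4, m5, m6, m7, m8, m9}
EG (¬b ∨ a): greatest fixpoint, start Z0 = {m0, m2, m3, m4, m5, m6, m7, m8, m9}, keep only states in Sat with some successor in Z. Z1 = {m0, m2, m3, m4, m5, m7, m8, m9}; fixed.
Sat(EG (¬b ∨ a)) = {m0, m2, m3, m4, m5, m7, m8, m9}
EF (EG (¬b ∨ a)): least fixpoint, start Z0 = {m0, m2, m3, m4, m5, m7, m8, m9}, add states with some successor in Z. Already a fixed point.
Sat(EF (EG (¬b ∨ a))) = {m0, m2, m3, m4, m5, m7, m8, m9}
EG (EF (EG (¬b ∨ a))): greatest fixpoint, start Z0 = {m0, m2, m3, m4, m5, m7, m8, m9}, keep only states in Sat with some successor in Z. Already a fixed point.
Sat(EG (EF (EG (¬b ∨ a)))) = {m0, m2, m3, m4, m5, m7, m8, m9}
m3 ∈ Sat(EG (EF (EG (¬b ∨ a)))) = {m0, m2, m3, m4, m5, m7, m8, m9}, so the formula holds at m3.

Yes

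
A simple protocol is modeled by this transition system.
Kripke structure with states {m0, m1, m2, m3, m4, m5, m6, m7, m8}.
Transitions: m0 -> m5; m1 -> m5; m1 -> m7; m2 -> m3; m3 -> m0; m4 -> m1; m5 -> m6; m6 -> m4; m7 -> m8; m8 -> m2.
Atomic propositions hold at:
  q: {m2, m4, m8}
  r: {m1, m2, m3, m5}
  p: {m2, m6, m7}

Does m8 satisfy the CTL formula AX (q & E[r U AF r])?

AF r: least fixpoint, start Z0 = {m1, m2, m3, m5}, add states with every successor in Z. Z1 = {m0, m1, m2, m3, m4, m5, m8}; Z2 = {m0, m1, m2, m3, m4, m5, m6, m7, m8}; fixed.
Sat(AF r) = {m0, m1, m2, m3, m4, m5, m6, m7, m8}
E[r U AF r]: least fixpoint, start Z0 = Sat(AF r) = {m0, m1, m2, m3, m4, m5, m6, m7, m8}, add states in Sat(r) with some successor in Z. Already a fixed point.
Sat(E[r U AF r]) = {m0, m1, m2, m3, m4, m5, m6, m7, m8}
Sat(q & E[r U AF r]) = {m2, m4, m8}
Sat(AX (q & E[r U AF r])) = {s : every successor in {m2, m4, m8}} = {m6, m7, m8}
m8 ∈ Sat(AX (q & E[r U AF r])) = {m6, m7, m8}, so the formula holds at m8.

Yes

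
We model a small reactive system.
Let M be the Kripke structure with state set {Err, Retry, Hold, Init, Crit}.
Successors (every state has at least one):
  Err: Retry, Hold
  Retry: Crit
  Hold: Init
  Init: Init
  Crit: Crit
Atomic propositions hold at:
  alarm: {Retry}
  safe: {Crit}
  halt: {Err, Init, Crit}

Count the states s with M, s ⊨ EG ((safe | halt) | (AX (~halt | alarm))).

2

Sat(safe | halt) = {Err, Init, Crit}
Sat(~halt) = {Retry, Hold}
Sat(~halt | alarm) = {Retry, Hold}
Sat(AX (~halt | alarm)) = {s : every successor in {Retry, Hold}} = {Err}
Sat((safe | halt) | (AX (~halt | alarm))) = {Err, Init, Crit}
EG ((safe | halt) | (AX (~halt | alarm))): greatest fixpoint, start Z0 = {Err, Init, Crit}, keep only states in Sat with some successor in Z. Z1 = {Init, Crit}; fixed.
Sat(EG ((safe | halt) | (AX (~halt | alarm)))) = {Init, Crit}
|Sat(EG ((safe | halt) | (AX (~halt | alarm))))| = |{Init, Crit}| = 2.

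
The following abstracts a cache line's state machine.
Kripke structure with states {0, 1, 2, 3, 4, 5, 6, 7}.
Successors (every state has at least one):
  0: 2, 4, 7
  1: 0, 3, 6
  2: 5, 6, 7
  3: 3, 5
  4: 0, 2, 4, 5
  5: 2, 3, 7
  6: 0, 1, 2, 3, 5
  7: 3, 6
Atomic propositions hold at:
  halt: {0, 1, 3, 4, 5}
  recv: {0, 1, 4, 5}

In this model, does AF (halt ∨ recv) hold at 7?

Sat(halt ∨ recv) = {0, 1, 3, 4, 5}
AF (halt ∨ recv): least fixpoint, start Z0 = {0, 1, 3, 4, 5}, add states with every successor in Z. Already a fixed point.
Sat(AF (halt ∨ recv)) = {0, 1, 3, 4, 5}
7 ∉ Sat(AF (halt ∨ recv)) = {0, 1, 3, 4, 5}, so the formula does not hold at 7.

No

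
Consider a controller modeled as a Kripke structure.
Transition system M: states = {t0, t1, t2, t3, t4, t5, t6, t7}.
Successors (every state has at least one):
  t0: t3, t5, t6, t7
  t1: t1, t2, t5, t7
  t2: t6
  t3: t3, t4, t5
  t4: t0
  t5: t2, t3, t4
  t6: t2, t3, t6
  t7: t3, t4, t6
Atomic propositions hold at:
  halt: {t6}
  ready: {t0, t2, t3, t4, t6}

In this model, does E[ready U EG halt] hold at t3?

Yes

EG halt: greatest fixpoint, start Z0 = {t6}, keep only states in Sat with some successor in Z. Already a fixed point.
Sat(EG halt) = {t6}
E[ready U EG halt]: least fixpoint, start Z0 = Sat(EG halt) = {t6}, add states in Sat(ready) with some successor in Z. Z1 = {t0, t2, t6}; Z2 = {t0, t2, t4, t6}; Z3 = {t0, t2, t3, t4, t6}; fixed.
Sat(E[ready U EG halt]) = {t0, t2, t3, t4, t6}
t3 ∈ Sat(E[ready U EG halt]) = {t0, t2, t3, t4, t6}, so the formula holds at t3.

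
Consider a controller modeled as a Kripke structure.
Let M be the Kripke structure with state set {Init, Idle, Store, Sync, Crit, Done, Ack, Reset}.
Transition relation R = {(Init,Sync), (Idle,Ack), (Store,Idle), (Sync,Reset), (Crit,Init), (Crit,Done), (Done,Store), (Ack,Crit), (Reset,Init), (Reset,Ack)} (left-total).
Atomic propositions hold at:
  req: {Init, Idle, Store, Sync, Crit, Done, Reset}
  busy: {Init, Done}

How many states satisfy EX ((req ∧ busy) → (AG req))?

Sat(req ∧ busy) = {Init, Done}
AG req: greatest fixpoint, start Z0 = {Init, Idle, Store, Sync, Crit, Done, Reset}, keep only states in Sat with every successor in Z. Z1 = {Init, Store, Sync, Crit, Done}; Z2 = {Init, Crit, Done}; Z3 = {Crit}; Z4 = ∅; fixed.
Sat(AG req) = ∅
Sat((req ∧ busy) → (AG req)) = {Idle, Store, Sync, Crit, Ack, Reset}
Sat(EX ((req ∧ busy) → (AG req))) = {s : some successor in {Idle, Store, Sync, Crit, Ack, Reset}} = {Init, Idle, Store, Sync, Done, Ack, Reset}
|Sat(EX ((req ∧ busy) → (AG req)))| = |{Init, Idle, Store, Sync, Done, Ack, Reset}| = 7.

7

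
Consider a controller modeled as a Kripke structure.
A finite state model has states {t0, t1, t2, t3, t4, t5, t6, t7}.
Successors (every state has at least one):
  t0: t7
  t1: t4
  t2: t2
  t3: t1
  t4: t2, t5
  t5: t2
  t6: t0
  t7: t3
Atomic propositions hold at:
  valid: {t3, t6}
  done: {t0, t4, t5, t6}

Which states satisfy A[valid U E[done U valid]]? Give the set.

E[done U valid]: least fixpoint, start Z0 = Sat(valid) = {t3, t6}, add states in Sat(done) with some successor in Z. Already a fixed point.
Sat(E[done U valid]) = {t3, t6}
A[valid U E[done U valid]]: least fixpoint, start Z0 = Sat(E[done U valid]) = {t3, t6}, add states in Sat(valid) with every successor in Z. Already a fixed point.
Sat(A[valid U E[done U valid]]) = {t3, t6}

{t3, t6}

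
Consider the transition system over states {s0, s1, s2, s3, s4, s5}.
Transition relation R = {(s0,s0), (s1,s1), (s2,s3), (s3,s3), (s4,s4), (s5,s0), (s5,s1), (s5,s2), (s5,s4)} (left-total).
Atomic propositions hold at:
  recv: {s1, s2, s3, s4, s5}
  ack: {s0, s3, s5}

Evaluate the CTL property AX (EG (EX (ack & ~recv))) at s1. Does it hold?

Sat(~recv) = {s0}
Sat(ack & ~recv) = {s0}
Sat(EX (ack & ~recv)) = {s : some successor in {s0}} = {s0, s5}
EG (EX (ack & ~recv)): greatest fixpoint, start Z0 = {s0, s5}, keep only states in Sat with some successor in Z. Already a fixed point.
Sat(EG (EX (ack & ~recv))) = {s0, s5}
Sat(AX (EG (EX (ack & ~recv)))) = {s : every successor in {s0, s5}} = {s0}
s1 ∉ Sat(AX (EG (EX (ack & ~recv)))) = {s0}, so the formula does not hold at s1.

No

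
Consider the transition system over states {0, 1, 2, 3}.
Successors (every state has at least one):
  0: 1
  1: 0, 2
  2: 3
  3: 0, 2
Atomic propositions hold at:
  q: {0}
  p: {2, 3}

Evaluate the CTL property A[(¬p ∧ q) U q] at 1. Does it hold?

No

Sat(¬p) = {0, 1}
Sat(¬p ∧ q) = {0}
A[(¬p ∧ q) U q]: least fixpoint, start Z0 = Sat(q) = {0}, add states in Sat(¬p ∧ q) with every successor in Z. Already a fixed point.
Sat(A[(¬p ∧ q) U q]) = {0}
1 ∉ Sat(A[(¬p ∧ q) U q]) = {0}, so the formula does not hold at 1.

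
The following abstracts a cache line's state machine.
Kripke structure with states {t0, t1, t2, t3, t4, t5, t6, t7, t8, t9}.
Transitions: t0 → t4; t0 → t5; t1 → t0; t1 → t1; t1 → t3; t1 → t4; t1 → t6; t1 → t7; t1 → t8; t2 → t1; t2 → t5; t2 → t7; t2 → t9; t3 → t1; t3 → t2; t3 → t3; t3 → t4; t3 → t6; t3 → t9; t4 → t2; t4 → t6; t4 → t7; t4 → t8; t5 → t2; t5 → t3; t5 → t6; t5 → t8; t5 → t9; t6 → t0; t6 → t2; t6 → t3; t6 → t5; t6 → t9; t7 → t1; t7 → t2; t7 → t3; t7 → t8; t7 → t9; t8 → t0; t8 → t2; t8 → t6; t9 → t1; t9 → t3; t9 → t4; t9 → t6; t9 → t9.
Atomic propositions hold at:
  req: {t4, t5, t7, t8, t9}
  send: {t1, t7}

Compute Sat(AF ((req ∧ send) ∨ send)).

{t1, t7}

Sat(req ∧ send) = {t7}
Sat((req ∧ send) ∨ send) = {t1, t7}
AF ((req ∧ send) ∨ send): least fixpoint, start Z0 = {t1, t7}, add states with every successor in Z. Already a fixed point.
Sat(AF ((req ∧ send) ∨ send)) = {t1, t7}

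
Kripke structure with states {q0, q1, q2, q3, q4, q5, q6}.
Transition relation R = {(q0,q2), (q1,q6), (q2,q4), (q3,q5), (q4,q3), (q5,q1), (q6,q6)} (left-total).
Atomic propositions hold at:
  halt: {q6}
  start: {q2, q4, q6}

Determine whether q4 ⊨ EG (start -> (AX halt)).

No

Sat(AX halt) = {s : every successor in {q6}} = {q1, q6}
Sat(start -> (AX halt)) = {q0, q1, q3, q5, q6}
EG (start -> (AX halt)): greatest fixpoint, start Z0 = {q0, q1, q3, q5, q6}, keep only states in Sat with some successor in Z. Z1 = {q1, q3, q5, q6}; fixed.
Sat(EG (start -> (AX halt))) = {q1, q3, q5, q6}
q4 ∉ Sat(EG (start -> (AX halt))) = {q1, q3, q5, q6}, so the formula does not hold at q4.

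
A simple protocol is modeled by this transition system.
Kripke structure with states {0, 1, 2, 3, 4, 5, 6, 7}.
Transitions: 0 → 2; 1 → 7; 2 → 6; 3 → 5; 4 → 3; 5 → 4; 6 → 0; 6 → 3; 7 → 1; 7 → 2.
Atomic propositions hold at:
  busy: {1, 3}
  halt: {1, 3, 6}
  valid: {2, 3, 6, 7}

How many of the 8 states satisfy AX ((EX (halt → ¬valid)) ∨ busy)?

Sat(¬valid) = {0, 1, 4, 5}
Sat(halt → ¬valid) = {0, 1, 2, 4, 5, 7}
Sat(EX (halt → ¬valid)) = {s : some successor in {0, 1, 2, 4, 5, 7}} = {0, 1, 3, 5, 6, 7}
Sat((EX (halt → ¬valid)) ∨ busy) = {0, 1, 3, 5, 6, 7}
Sat(AX ((EX (halt → ¬valid)) ∨ busy)) = {s : every successor in {0, 1, 3, 5, 6, 7}} = {1, 2, 3, 4, 6}
|Sat(AX ((EX (halt → ¬valid)) ∨ busy))| = |{1, 2, 3, 4, 6}| = 5.

5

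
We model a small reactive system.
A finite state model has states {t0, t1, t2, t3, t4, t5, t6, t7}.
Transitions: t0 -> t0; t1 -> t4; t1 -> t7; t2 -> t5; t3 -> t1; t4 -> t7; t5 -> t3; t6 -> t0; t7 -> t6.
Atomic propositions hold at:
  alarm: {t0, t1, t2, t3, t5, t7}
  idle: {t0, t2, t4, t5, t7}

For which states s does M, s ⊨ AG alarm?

AG alarm: greatest fixpoint, start Z0 = {t0, t1, t2, t3, t5, t7}, keep only states in Sat with every successor in Z. Z1 = {t0, t2, t3, t5}; Z2 = {t0, t2, t5}; Z3 = {t0, t2}; Z4 = {t0}; fixed.
Sat(AG alarm) = {t0}

{t0}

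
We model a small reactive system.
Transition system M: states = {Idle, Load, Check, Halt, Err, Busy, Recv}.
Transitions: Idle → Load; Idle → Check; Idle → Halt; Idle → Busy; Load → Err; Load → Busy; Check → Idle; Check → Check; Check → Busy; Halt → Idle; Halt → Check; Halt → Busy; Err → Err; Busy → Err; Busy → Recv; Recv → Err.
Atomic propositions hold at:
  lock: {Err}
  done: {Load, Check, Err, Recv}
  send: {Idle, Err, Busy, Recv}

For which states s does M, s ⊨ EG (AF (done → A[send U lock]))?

{Idle, Load, Halt, Err, Busy, Recv}

A[send U lock]: least fixpoint, start Z0 = Sat(lock) = {Err}, add states in Sat(send) with every successor in Z. Z1 = {Err, Recv}; Z2 = {Err, Busy, Recv}; fixed.
Sat(A[send U lock]) = {Err, Busy, Recv}
Sat(done → A[send U lock]) = {Idle, Halt, Err, Busy, Recv}
AF (done → A[send U lock]): least fixpoint, start Z0 = {Idle, Halt, Err, Busy, Recv}, add states with every successor in Z. Z1 = {Idle, Load, Halt, Err, Busy, Recv}; fixed.
Sat(AF (done → A[send U lock])) = {Idle, Load, Halt, Err, Busy, Recv}
EG (AF (done → A[send U lock])): greatest fixpoint, start Z0 = {Idle, Load, Halt, Err, Busy, Recv}, keep only states in Sat with some successor in Z. Already a fixed point.
Sat(EG (AF (done → A[send U lock]))) = {Idle, Load, Halt, Err, Busy, Recv}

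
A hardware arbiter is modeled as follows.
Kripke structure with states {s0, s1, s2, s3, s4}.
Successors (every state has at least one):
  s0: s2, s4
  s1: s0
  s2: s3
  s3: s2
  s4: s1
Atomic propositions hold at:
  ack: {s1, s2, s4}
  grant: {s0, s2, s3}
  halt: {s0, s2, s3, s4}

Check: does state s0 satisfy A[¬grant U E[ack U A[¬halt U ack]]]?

Sat(¬grant) = {s1, s4}
Sat(¬halt) = {s1}
A[¬halt U ack]: least fixpoint, start Z0 = Sat(ack) = {s1, s2, s4}, add states in Sat(¬halt) with every successor in Z. Already a fixed point.
Sat(A[¬halt U ack]) = {s1, s2, s4}
E[ack U A[¬halt U ack]]: least fixpoint, start Z0 = Sat(A[¬halt U ack]) = {s1, s2, s4}, add states in Sat(ack) with some successor in Z. Already a fixed point.
Sat(E[ack U A[¬halt U ack]]) = {s1, s2, s4}
A[¬grant U E[ack U A[¬halt U ack]]]: least fixpoint, start Z0 = Sat(E[ack U A[¬halt U ack]]) = {s1, s2, s4}, add states in Sat(¬grant) with every successor in Z. Already a fixed point.
Sat(A[¬grant U E[ack U A[¬halt U ack]]]) = {s1, s2, s4}
s0 ∉ Sat(A[¬grant U E[ack U A[¬halt U ack]]]) = {s1, s2, s4}, so the formula does not hold at s0.

No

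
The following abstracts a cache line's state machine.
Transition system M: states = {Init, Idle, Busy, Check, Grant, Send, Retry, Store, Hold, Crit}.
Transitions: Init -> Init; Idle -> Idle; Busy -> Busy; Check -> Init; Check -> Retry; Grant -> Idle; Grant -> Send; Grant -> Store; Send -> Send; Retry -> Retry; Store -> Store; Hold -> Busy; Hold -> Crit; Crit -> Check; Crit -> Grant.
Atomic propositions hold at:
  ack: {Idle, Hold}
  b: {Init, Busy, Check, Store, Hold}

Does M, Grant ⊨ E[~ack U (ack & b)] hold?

Sat(~ack) = {Init, Busy, Check, Grant, Send, Retry, Store, Crit}
Sat(ack & b) = {Hold}
E[~ack U (ack & b)]: least fixpoint, start Z0 = Sat((ack & b)) = {Hold}, add states in Sat(~ack) with some successor in Z. Already a fixed point.
Sat(E[~ack U (ack & b)]) = {Hold}
Grant ∉ Sat(E[~ack U (ack & b)]) = {Hold}, so the formula does not hold at Grant.

No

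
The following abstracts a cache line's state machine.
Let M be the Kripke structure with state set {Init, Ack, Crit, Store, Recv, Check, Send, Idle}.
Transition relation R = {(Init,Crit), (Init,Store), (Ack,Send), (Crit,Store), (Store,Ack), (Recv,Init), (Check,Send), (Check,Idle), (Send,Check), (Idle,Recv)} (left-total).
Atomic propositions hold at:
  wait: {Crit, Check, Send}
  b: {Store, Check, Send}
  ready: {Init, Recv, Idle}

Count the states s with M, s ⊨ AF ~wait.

Sat(~wait) = {Init, Ack, Store, Recv, Idle}
AF ~wait: least fixpoint, start Z0 = {Init, Ack, Store, Recv, Idle}, add states with every successor in Z. Z1 = {Init, Ack, Crit, Store, Recv, Idle}; fixed.
Sat(AF ~wait) = {Init, Ack, Crit, Store, Recv, Idle}
|Sat(AF ~wait)| = |{Init, Ack, Crit, Store, Recv, Idle}| = 6.

6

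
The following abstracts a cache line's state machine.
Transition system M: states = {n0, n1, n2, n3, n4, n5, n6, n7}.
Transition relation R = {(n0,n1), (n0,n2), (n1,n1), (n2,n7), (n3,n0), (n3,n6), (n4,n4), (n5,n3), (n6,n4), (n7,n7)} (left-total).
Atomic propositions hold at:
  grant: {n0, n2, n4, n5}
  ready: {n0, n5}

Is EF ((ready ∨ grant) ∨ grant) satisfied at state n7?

Sat(ready ∨ grant) = {n0, n2, n4, n5}
Sat((ready ∨ grant) ∨ grant) = {n0, n2, n4, n5}
EF ((ready ∨ grant) ∨ grant): least fixpoint, start Z0 = {n0, n2, n4, n5}, add states with some successor in Z. Z1 = {n0, n2, n3, n4, n5, n6}; fixed.
Sat(EF ((ready ∨ grant) ∨ grant)) = {n0, n2, n3, n4, n5, n6}
n7 ∉ Sat(EF ((ready ∨ grant) ∨ grant)) = {n0, n2, n3, n4, n5, n6}, so the formula does not hold at n7.

No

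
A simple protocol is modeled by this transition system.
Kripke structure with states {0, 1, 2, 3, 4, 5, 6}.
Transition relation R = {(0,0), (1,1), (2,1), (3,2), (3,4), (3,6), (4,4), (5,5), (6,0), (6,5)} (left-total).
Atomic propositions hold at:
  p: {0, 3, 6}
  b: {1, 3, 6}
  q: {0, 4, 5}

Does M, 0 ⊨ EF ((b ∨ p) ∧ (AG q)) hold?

Sat(b ∨ p) = {0, 1, 3, 6}
AG q: greatest fixpoint, start Z0 = {0, 4, 5}, keep only states in Sat with every successor in Z. Already a fixed point.
Sat(AG q) = {0, 4, 5}
Sat((b ∨ p) ∧ (AG q)) = {0}
EF ((b ∨ p) ∧ (AG q)): least fixpoint, start Z0 = {0}, add states with some successor in Z. Z1 = {0, 6}; Z2 = {0, 3, 6}; fixed.
Sat(EF ((b ∨ p) ∧ (AG q))) = {0, 3, 6}
0 ∈ Sat(EF ((b ∨ p) ∧ (AG q))) = {0, 3, 6}, so the formula holds at 0.

Yes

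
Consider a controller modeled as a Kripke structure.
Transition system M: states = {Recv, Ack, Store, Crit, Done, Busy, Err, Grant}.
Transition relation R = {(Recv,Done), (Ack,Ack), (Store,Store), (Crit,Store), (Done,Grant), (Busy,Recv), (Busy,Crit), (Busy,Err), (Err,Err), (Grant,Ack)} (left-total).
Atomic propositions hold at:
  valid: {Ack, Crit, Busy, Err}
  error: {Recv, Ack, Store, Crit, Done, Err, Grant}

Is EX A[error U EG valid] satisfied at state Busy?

EG valid: greatest fixpoint, start Z0 = {Ack, Crit, Busy, Err}, keep only states in Sat with some successor in Z. Z1 = {Ack, Busy, Err}; fixed.
Sat(EG valid) = {Ack, Busy, Err}
A[error U EG valid]: least fixpoint, start Z0 = Sat(EG valid) = {Ack, Busy, Err}, add states in Sat(error) with every successor in Z. Z1 = {Ack, Busy, Err, Grant}; Z2 = {Ack, Done, Busy, Err, Grant}; Z3 = {Recv, Ack, Done, Busy, Err, Grant}; fixed.
Sat(A[error U EG valid]) = {Recv, Ack, Done, Busy, Err, Grant}
Sat(EX A[error U EG valid]) = {s : some successor in {Recv, Ack, Done, Busy, Err, Grant}} = {Recv, Ack, Done, Busy, Err, Grant}
Busy ∈ Sat(EX A[error U EG valid]) = {Recv, Ack, Done, Busy, Err, Grant}, so the formula holds at Busy.

Yes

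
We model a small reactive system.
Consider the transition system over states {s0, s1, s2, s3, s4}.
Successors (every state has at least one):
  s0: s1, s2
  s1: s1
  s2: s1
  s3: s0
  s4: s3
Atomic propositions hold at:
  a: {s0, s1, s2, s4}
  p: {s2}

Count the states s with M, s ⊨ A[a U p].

1

A[a U p]: least fixpoint, start Z0 = Sat(p) = {s2}, add states in Sat(a) with every successor in Z. Already a fixed point.
Sat(A[a U p]) = {s2}
|Sat(A[a U p])| = |{s2}| = 1.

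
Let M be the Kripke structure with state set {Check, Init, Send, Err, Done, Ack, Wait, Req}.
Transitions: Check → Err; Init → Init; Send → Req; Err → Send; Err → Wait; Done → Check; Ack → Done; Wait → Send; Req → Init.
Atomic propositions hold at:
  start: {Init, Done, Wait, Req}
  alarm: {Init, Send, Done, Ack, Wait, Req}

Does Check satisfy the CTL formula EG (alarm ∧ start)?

Sat(alarm ∧ start) = {Init, Done, Wait, Req}
EG (alarm ∧ start): greatest fixpoint, start Z0 = {Init, Done, Wait, Req}, keep only states in Sat with some successor in Z. Z1 = {Init, Req}; fixed.
Sat(EG (alarm ∧ start)) = {Init, Req}
Check ∉ Sat(EG (alarm ∧ start)) = {Init, Req}, so the formula does not hold at Check.

No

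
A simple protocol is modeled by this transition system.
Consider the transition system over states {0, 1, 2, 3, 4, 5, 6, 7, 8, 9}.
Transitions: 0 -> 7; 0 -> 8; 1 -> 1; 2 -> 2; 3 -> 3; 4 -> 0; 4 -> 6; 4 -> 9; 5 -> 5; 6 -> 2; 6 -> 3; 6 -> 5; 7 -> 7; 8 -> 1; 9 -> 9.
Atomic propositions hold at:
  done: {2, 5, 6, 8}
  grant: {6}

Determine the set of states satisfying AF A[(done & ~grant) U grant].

Sat(~grant) = {0, 1, 2, 3, 4, 5, 7, 8, 9}
Sat(done & ~grant) = {2, 5, 8}
A[(done & ~grant) U grant]: least fixpoint, start Z0 = Sat(grant) = {6}, add states in Sat(done & ~grant) with every successor in Z. Already a fixed point.
Sat(A[(done & ~grant) U grant]) = {6}
AF A[(done & ~grant) U grant]: least fixpoint, start Z0 = {6}, add states with every successor in Z. Already a fixed point.
Sat(AF A[(done & ~grant) U grant]) = {6}

{6}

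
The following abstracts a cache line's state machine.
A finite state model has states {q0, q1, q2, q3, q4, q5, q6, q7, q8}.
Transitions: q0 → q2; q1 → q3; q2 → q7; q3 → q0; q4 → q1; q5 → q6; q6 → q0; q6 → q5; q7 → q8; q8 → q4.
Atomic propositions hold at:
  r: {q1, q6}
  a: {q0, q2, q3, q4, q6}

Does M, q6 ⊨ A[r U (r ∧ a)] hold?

Yes

Sat(r ∧ a) = {q6}
A[r U (r ∧ a)]: least fixpoint, start Z0 = Sat((r ∧ a)) = {q6}, add states in Sat(r) with every successor in Z. Already a fixed point.
Sat(A[r U (r ∧ a)]) = {q6}
q6 ∈ Sat(A[r U (r ∧ a)]) = {q6}, so the formula holds at q6.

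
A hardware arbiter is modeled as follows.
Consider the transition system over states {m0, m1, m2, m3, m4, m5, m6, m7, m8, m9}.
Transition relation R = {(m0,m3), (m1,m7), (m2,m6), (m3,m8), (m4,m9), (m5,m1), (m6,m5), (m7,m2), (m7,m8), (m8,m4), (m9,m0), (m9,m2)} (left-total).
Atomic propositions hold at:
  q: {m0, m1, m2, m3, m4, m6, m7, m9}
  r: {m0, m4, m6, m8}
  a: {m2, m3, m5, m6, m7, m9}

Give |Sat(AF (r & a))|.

2

Sat(r & a) = {m6}
AF (r & a): least fixpoint, start Z0 = {m6}, add states with every successor in Z. Z1 = {m2, m6}; fixed.
Sat(AF (r & a)) = {m2, m6}
|Sat(AF (r & a))| = |{m2, m6}| = 2.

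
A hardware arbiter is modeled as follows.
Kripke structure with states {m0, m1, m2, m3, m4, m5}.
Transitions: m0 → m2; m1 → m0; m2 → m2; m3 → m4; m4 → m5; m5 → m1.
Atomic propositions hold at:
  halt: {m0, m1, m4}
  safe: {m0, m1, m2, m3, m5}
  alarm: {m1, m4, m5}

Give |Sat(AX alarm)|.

Sat(AX alarm) = {s : every successor in {m1, m4, m5}} = {m3, m4, m5}
|Sat(AX alarm)| = |{m3, m4, m5}| = 3.

3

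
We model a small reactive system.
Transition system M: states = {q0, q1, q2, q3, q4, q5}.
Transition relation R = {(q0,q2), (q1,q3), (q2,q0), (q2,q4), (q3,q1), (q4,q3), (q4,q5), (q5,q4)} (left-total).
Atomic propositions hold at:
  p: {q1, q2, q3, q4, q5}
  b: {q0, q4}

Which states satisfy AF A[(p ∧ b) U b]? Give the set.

Sat(p ∧ b) = {q4}
A[(p ∧ b) U b]: least fixpoint, start Z0 = Sat(b) = {q0, q4}, add states in Sat(p ∧ b) with every successor in Z. Already a fixed point.
Sat(A[(p ∧ b) U b]) = {q0, q4}
AF A[(p ∧ b) U b]: least fixpoint, start Z0 = {q0, q4}, add states with every successor in Z. Z1 = {q0, q2, q4, q5}; fixed.
Sat(AF A[(p ∧ b) U b]) = {q0, q2, q4, q5}

{q0, q2, q4, q5}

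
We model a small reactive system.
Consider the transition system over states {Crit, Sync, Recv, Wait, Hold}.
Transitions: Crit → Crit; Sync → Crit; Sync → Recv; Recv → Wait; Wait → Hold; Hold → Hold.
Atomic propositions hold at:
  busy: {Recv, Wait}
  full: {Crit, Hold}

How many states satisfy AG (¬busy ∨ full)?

Sat(¬busy) = {Crit, Sync, Hold}
Sat(¬busy ∨ full) = {Crit, Sync, Hold}
AG (¬busy ∨ full): greatest fixpoint, start Z0 = {Crit, Sync, Hold}, keep only states in Sat with every successor in Z. Z1 = {Crit, Hold}; fixed.
Sat(AG (¬busy ∨ full)) = {Crit, Hold}
|Sat(AG (¬busy ∨ full))| = |{Crit, Hold}| = 2.

2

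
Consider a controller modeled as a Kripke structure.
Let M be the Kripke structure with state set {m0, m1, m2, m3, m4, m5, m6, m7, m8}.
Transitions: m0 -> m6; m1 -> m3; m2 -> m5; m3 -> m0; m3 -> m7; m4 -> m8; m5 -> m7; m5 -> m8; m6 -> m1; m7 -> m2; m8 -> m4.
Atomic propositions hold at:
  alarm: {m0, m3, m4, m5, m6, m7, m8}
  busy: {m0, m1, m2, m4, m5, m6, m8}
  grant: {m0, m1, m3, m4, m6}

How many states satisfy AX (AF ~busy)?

4

Sat(~busy) = {m3, m7}
AF ~busy: least fixpoint, start Z0 = {m3, m7}, add states with every successor in Z. Z1 = {m1, m3, m7}; Z2 = {m1, m3, m6, m7}; Z3 = {m0, m1, m3, m6, m7}; fixed.
Sat(AF ~busy) = {m0, m1, m3, m6, m7}
Sat(AX (AF ~busy)) = {s : every successor in {m0, m1, m3, m6, m7}} = {m0, m1, m3, m6}
|Sat(AX (AF ~busy))| = |{m0, m1, m3, m6}| = 4.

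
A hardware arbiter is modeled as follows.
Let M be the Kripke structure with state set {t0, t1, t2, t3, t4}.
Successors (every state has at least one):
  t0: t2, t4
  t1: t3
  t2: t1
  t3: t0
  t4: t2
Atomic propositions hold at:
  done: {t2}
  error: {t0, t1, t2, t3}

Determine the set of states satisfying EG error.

EG error: greatest fixpoint, start Z0 = {t0, t1, t2, t3}, keep only states in Sat with some successor in Z. Already a fixed point.
Sat(EG error) = {t0, t1, t2, t3}

{t0, t1, t2, t3}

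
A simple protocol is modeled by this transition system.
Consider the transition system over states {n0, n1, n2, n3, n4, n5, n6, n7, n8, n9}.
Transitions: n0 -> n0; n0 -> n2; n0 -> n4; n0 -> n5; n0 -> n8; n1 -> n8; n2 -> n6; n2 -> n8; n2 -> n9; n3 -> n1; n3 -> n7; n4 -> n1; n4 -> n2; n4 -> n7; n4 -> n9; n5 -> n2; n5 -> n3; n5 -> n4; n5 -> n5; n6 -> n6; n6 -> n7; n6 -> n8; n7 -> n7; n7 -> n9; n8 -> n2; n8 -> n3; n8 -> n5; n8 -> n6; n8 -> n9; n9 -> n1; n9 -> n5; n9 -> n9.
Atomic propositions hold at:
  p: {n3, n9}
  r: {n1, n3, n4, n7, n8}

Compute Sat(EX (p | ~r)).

{n0, n2, n4, n5, n6, n7, n8, n9}

Sat(~r) = {n0, n2, n5, n6, n9}
Sat(p | ~r) = {n0, n2, n3, n5, n6, n9}
Sat(EX (p | ~r)) = {s : some successor in {n0, n2, n3, n5, n6, n9}} = {n0, n2, n4, n5, n6, n7, n8, n9}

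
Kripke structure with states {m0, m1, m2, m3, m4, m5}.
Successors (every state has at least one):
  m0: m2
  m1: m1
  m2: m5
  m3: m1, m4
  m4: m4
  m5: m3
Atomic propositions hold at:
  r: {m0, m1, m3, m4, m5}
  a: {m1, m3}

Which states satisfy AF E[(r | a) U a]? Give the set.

Sat(r | a) = {m0, m1, m3, m4, m5}
E[(r | a) U a]: least fixpoint, start Z0 = Sat(a) = {m1, m3}, add states in Sat(r | a) with some successor in Z. Z1 = {m1, m3, m5}; fixed.
Sat(E[(r | a) U a]) = {m1, m3, m5}
AF E[(r | a) U a]: least fixpoint, start Z0 = {m1, m3, m5}, add states with every successor in Z. Z1 = {m1, m2, m3, m5}; Z2 = {m0, m1, m2, m3, m5}; fixed.
Sat(AF E[(r | a) U a]) = {m0, m1, m2, m3, m5}

{m0, m1, m2, m3, m5}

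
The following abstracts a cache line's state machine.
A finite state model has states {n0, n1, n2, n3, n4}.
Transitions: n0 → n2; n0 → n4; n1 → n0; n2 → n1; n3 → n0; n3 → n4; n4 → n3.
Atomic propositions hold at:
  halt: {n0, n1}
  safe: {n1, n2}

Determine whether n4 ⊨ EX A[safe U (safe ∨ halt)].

No

Sat(safe ∨ halt) = {n0, n1, n2}
A[safe U (safe ∨ halt)]: least fixpoint, start Z0 = Sat((safe ∨ halt)) = {n0, n1, n2}, add states in Sat(safe) with every successor in Z. Already a fixed point.
Sat(A[safe U (safe ∨ halt)]) = {n0, n1, n2}
Sat(EX A[safe U (safe ∨ halt)]) = {s : some successor in {n0, n1, n2}} = {n0, n1, n2, n3}
n4 ∉ Sat(EX A[safe U (safe ∨ halt)]) = {n0, n1, n2, n3}, so the formula does not hold at n4.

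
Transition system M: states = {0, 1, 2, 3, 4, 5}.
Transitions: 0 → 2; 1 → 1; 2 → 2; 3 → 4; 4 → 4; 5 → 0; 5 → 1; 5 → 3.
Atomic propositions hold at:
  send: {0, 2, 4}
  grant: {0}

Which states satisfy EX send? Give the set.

Sat(EX send) = {s : some successor in {0, 2, 4}} = {0, 2, 3, 4, 5}

{0, 2, 3, 4, 5}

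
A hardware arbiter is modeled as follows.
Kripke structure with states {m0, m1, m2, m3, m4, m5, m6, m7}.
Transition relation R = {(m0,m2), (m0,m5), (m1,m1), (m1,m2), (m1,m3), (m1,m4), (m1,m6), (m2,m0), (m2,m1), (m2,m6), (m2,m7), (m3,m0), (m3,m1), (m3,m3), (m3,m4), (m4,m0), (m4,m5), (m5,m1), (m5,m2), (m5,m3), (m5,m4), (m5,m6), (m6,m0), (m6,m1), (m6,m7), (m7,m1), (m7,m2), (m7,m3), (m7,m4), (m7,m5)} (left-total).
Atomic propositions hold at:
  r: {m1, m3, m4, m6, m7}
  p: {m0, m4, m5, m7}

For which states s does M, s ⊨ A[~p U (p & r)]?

Sat(~p) = {m1, m2, m3, m6}
Sat(p & r) = {m4, m7}
A[~p U (p & r)]: least fixpoint, start Z0 = Sat((p & r)) = {m4, m7}, add states in Sat(~p) with every successor in Z. Already a fixed point.
Sat(A[~p U (p & r)]) = {m4, m7}

{m4, m7}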